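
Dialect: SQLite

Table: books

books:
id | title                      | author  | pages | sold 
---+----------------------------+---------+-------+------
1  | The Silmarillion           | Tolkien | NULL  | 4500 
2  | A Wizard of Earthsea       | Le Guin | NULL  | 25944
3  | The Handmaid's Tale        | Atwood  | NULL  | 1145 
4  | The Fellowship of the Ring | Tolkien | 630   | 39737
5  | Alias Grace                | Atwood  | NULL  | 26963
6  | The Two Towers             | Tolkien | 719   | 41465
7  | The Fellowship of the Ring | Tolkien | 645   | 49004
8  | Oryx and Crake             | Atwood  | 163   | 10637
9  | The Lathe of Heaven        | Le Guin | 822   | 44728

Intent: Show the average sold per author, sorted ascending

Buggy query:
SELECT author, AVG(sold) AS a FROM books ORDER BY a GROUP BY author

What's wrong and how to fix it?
Bug: GROUP BY must precede ORDER BY

Fix: Move ORDER BY to the end, after GROUP BY

Corrected query:
SELECT author, AVG(sold) AS a FROM books GROUP BY author ORDER BY a

Result:
author  | a      
--------+--------
Atwood  | 12915  
Tolkien | 33676.5
Le Guin | 35336  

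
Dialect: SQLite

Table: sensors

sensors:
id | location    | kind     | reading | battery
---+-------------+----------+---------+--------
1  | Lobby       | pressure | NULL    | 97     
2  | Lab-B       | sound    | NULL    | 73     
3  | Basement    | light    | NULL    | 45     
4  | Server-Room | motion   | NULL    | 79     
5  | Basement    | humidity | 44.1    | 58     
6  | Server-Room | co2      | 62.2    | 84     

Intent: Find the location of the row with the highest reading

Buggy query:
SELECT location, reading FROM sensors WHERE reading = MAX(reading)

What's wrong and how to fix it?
Bug: MAX(reading) is an aggregate and cannot be used directly in WHERE

Fix: Use a subquery: WHERE reading = (SELECT MAX(reading) FROM sensors)

Corrected query:
SELECT location, reading FROM sensors WHERE reading = (SELECT MAX(reading) FROM sensors)

Result:
location    | reading
------------+--------
Server-Room | 62.2   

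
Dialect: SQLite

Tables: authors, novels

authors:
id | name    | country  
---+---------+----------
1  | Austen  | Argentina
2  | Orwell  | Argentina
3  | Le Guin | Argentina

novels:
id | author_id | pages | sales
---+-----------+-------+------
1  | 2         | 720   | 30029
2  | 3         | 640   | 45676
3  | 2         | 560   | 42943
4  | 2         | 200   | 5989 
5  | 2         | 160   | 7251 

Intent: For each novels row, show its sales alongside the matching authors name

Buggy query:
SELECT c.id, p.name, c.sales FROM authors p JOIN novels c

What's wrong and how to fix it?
Bug: JOIN with no ON clause produces a cartesian product; every novels row pairs with every authors row

Fix: Add ON c.author_id = p.id to the JOIN

Corrected query:
SELECT c.id, p.name, c.sales FROM authors p JOIN novels c ON c.author_id = p.id

Result:
id | name    | sales
---+---------+------
1  | Orwell  | 30029
2  | Le Guin | 45676
3  | Orwell  | 42943
4  | Orwell  | 5989 
5  | Orwell  | 7251 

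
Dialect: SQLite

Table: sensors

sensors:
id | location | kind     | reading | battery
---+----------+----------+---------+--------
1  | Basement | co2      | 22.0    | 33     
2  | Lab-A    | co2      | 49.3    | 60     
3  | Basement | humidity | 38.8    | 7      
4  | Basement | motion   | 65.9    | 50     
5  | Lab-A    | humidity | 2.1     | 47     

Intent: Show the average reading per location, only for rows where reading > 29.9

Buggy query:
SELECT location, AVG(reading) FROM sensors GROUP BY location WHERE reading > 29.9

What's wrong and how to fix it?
Bug: WHERE cannot follow GROUP BY

Fix: Place WHERE between FROM and GROUP BY

Corrected query:
SELECT location, AVG(reading) FROM sensors WHERE reading > 29.9 GROUP BY location

Result:
location | AVG(reading)
---------+-------------
Basement | 52.35       
Lab-A    | 49.3        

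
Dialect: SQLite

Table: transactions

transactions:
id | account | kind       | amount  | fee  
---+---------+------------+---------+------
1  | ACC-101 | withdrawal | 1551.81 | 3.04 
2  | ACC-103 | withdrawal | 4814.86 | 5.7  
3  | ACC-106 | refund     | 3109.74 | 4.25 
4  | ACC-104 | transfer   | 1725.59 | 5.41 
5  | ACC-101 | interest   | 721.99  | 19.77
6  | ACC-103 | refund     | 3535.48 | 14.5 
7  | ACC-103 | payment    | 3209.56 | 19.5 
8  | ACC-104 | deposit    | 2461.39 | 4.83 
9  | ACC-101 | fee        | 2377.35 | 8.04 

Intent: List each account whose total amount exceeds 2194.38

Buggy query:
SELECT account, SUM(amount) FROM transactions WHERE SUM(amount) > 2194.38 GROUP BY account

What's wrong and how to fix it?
Bug: SUM(amount) is an aggregate, but WHERE filters rows before aggregation

Fix: Move the aggregate condition to a HAVING clause

Corrected query:
SELECT account, SUM(amount) FROM transactions GROUP BY account HAVING SUM(amount) > 2194.38

Result:
account | SUM(amount)
--------+------------
ACC-101 | 4651.15    
ACC-103 | 11559.9    
ACC-104 | 4186.98    
ACC-106 | 3109.74    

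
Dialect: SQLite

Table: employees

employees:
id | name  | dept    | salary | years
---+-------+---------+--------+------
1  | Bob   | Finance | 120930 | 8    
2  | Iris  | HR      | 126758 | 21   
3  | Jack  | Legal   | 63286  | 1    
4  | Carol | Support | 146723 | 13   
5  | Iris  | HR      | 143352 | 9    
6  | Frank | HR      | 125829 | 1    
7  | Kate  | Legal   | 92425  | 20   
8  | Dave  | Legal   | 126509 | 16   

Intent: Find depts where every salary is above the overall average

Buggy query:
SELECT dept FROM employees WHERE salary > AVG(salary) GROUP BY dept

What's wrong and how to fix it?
Bug: AVG() is an aggregate; it can't sit directly in WHERE

Fix: Compute the overall average in a scalar subquery and compare each group's MIN against it in HAVING

Corrected query:
SELECT dept FROM employees GROUP BY dept HAVING MIN(salary) > (SELECT AVG(salary) FROM employees)

Result:
dept   
-------
Finance
HR     
Support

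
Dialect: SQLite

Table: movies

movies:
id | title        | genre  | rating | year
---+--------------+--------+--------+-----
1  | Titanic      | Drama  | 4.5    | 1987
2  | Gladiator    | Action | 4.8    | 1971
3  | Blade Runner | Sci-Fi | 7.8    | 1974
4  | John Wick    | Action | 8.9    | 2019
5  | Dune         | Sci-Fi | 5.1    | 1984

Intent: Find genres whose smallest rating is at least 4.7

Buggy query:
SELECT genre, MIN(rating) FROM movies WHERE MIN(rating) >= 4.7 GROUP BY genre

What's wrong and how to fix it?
Bug: Aggregates like MIN are computed per group after WHERE runs

Fix: Replace WHERE with HAVING after the GROUP BY

Corrected query:
SELECT genre, MIN(rating) FROM movies GROUP BY genre HAVING MIN(rating) >= 4.7

Result:
genre  | MIN(rating)
-------+------------
Action | 4.8        
Sci-Fi | 5.1        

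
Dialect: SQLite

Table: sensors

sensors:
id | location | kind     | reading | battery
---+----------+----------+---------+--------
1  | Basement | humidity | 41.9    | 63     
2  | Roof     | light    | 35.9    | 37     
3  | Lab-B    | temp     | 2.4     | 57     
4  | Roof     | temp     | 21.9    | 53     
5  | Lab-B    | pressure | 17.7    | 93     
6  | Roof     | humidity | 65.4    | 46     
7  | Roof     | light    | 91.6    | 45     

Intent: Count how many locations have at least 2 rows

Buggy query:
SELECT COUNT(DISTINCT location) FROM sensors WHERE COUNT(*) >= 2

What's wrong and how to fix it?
Bug: WHERE filters individual rows, not groups, so a group-level COUNT is invalid there

Fix: Use a subquery that GROUPs and filters with HAVING, then count its rows

Corrected query:
SELECT COUNT(*) FROM (SELECT location FROM sensors GROUP BY location HAVING COUNT(*) >= 2)

Result:
COUNT(*)
--------
2       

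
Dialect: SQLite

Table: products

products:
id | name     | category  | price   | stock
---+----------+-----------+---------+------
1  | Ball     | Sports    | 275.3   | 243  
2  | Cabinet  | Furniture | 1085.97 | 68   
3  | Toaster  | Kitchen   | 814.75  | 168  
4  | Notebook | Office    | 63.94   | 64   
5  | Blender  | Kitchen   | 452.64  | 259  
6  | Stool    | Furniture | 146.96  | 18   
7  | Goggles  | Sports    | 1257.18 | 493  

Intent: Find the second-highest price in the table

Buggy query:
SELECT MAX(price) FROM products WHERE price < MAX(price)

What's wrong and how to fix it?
Bug: The inner MAX is an aggregate inside WHERE, which is not allowed

Fix: Put the inner MAX in a scalar subquery

Corrected query:
SELECT MAX(price) FROM products WHERE price < (SELECT MAX(price) FROM products)

Result:
MAX(price)
----------
1085.97   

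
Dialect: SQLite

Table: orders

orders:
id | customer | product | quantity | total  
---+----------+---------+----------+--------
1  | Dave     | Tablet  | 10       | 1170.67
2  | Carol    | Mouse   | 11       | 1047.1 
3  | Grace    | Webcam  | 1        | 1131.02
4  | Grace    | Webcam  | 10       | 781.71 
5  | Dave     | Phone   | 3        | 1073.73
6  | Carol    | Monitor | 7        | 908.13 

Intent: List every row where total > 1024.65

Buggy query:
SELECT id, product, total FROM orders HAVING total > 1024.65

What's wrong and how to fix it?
Bug: HAVING filters the output of aggregation, but this query has no GROUP BY and no aggregate functions, so SQLite rejects it (HAVING clause on a non-aggregate query); the condition here is per row

Fix: Replace HAVING with WHERE since the condition applies to individual rows

Corrected query:
SELECT id, product, total FROM orders WHERE total > 1024.65

Result:
id | product | total  
---+---------+--------
1  | Tablet  | 1170.67
2  | Mouse   | 1047.1 
3  | Webcam  | 1131.02
5  | Phone   | 1073.73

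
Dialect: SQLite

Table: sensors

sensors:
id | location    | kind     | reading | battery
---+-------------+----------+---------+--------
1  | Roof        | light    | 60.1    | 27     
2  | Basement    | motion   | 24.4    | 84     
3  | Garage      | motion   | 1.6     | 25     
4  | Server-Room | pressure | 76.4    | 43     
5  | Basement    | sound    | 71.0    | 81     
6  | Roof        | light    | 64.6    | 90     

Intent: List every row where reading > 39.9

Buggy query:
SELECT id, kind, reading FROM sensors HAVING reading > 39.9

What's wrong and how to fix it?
Bug: This is a non-aggregate query (no GROUP BY, no aggregates), so in SQLite the HAVING clause is invalid here; a row-level condition belongs in WHERE

Fix: Use WHERE for row-level filtering

Corrected query:
SELECT id, kind, reading FROM sensors WHERE reading > 39.9

Result:
id | kind     | reading
---+----------+--------
1  | light    | 60.1   
4  | pressure | 76.4   
5  | sound    | 71     
6  | light    | 64.6   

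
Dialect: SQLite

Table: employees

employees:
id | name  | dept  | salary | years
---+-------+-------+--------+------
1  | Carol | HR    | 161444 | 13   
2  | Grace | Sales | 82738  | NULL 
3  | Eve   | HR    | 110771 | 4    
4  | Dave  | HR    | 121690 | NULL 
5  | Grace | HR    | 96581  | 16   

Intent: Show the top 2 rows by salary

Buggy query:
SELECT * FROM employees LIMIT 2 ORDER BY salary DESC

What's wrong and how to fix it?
Bug: ORDER BY cannot follow LIMIT; LIMIT is the final clause

Fix: Sort with ORDER BY, then apply LIMIT

Corrected query:
SELECT * FROM employees ORDER BY salary DESC LIMIT 2

Result:
id | name  | dept | salary | years
---+-------+------+--------+------
1  | Carol | HR   | 161444 | 13   
4  | Dave  | HR   | 121690 | NULL 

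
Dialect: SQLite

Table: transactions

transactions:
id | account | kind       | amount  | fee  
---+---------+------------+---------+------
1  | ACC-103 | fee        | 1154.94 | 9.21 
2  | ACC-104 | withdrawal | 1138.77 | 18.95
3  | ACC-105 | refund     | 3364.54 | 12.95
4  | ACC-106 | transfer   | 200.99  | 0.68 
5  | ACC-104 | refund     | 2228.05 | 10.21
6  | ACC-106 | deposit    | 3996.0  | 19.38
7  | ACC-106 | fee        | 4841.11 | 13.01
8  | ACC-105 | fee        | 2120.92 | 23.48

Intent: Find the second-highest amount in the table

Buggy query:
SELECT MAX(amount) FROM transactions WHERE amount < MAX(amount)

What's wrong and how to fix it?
Bug: MAX(amount) on the right of the comparison is an aggregate-in-WHERE error

Fix: Put the inner MAX in a scalar subquery

Corrected query:
SELECT MAX(amount) FROM transactions WHERE amount < (SELECT MAX(amount) FROM transactions)

Result:
MAX(amount)
-----------
3996       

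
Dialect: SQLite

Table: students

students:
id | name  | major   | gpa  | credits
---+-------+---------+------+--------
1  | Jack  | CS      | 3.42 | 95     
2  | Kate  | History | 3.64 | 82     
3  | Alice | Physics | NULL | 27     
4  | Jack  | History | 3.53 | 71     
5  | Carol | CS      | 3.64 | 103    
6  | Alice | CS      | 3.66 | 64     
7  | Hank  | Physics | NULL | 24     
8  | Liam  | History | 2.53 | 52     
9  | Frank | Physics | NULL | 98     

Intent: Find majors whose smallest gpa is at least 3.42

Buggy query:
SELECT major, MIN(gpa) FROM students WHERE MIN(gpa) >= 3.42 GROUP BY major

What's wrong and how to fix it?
Bug: MIN() in WHERE is a misuse of aggregate

Fix: Replace WHERE with HAVING after the GROUP BY

Corrected query:
SELECT major, MIN(gpa) FROM students GROUP BY major HAVING MIN(gpa) >= 3.42

Result:
major | MIN(gpa)
------+---------
CS    | 3.42    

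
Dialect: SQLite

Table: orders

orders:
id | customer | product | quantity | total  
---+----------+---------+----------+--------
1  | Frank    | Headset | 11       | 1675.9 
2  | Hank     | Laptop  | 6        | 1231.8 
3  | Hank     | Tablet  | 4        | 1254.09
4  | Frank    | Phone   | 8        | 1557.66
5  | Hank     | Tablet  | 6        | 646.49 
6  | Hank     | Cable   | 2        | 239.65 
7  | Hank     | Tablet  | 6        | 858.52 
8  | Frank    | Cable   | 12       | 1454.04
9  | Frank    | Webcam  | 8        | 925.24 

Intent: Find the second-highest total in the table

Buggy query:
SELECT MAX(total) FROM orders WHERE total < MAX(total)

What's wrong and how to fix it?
Bug: MAX(total) on the right of the comparison is an aggregate-in-WHERE error

Fix: Compute the overall MAX in a subquery, then take MAX of rows below it

Corrected query:
SELECT MAX(total) FROM orders WHERE total < (SELECT MAX(total) FROM orders)

Result:
MAX(total)
----------
1557.66   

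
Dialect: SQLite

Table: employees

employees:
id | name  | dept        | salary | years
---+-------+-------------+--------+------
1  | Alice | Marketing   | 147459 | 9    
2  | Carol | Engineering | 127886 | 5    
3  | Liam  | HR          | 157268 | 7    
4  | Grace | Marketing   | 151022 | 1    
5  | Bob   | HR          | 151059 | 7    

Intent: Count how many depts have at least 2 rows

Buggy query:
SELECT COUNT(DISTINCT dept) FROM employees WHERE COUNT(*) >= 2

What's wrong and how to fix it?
Bug: WHERE filters individual rows, not groups, so a group-level COUNT is invalid there

Fix: Use a subquery that GROUPs and filters with HAVING, then count its rows

Corrected query:
SELECT COUNT(*) FROM (SELECT dept FROM employees GROUP BY dept HAVING COUNT(*) >= 2)

Result:
COUNT(*)
--------
2       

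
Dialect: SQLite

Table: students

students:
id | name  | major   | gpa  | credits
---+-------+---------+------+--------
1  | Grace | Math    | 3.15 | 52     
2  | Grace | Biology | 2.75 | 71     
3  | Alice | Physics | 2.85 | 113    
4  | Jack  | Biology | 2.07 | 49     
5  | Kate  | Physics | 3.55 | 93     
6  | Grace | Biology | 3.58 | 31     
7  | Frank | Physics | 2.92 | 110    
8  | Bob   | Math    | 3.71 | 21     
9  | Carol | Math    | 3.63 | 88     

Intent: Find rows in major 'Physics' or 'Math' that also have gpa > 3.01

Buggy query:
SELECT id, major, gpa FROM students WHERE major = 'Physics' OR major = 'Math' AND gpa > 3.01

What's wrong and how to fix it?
Bug: Without parentheses, AND is evaluated before OR, so the gpa filter only applies to the 'Math' branch

Fix: Add parentheses around the OR so the AND applies to both alternatives

Corrected query:
SELECT id, major, gpa FROM students WHERE (major = 'Physics' OR major = 'Math') AND gpa > 3.01

Result:
id | major   | gpa 
---+---------+-----
1  | Math    | 3.15
5  | Physics | 3.55
8  | Math    | 3.71
9  | Math    | 3.63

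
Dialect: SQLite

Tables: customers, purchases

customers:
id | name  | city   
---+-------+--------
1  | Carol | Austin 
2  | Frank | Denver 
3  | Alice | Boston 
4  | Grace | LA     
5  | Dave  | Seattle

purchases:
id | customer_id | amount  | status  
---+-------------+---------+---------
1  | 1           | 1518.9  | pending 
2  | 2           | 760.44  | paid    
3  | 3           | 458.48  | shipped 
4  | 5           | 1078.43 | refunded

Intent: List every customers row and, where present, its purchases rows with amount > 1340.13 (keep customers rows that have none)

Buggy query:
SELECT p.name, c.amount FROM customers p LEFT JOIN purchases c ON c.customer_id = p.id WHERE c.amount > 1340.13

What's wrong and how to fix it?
Bug: Filtering c.amount in WHERE discards the NULL rows produced by LEFT JOIN, turning it into an inner join

Fix: Put 'c.amount > 1340.13' in the JOIN's ON clause instead of WHERE

Corrected query:
SELECT p.name, c.amount FROM customers p LEFT JOIN purchases c ON c.customer_id = p.id AND c.amount > 1340.13

Result:
name  | amount
------+-------
Carol | 1518.9
Frank | NULL  
Alice | NULL  
Grace | NULL  
Dave  | NULL  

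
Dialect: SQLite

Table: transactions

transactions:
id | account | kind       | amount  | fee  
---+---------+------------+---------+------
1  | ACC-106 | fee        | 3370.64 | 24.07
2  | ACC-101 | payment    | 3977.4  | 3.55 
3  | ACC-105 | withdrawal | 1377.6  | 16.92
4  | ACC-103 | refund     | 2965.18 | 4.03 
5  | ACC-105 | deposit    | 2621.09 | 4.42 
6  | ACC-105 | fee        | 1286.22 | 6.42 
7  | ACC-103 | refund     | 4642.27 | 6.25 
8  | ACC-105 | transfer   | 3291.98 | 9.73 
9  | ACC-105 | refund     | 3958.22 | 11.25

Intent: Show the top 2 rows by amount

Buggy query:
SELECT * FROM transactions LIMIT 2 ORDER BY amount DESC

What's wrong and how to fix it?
Bug: ORDER BY cannot follow LIMIT; LIMIT is the final clause

Fix: Sort with ORDER BY, then apply LIMIT

Corrected query:
SELECT * FROM transactions ORDER BY amount DESC LIMIT 2

Result:
id | account | kind    | amount  | fee 
---+---------+---------+---------+-----
7  | ACC-103 | refund  | 4642.27 | 6.25
2  | ACC-101 | payment | 3977.4  | 3.55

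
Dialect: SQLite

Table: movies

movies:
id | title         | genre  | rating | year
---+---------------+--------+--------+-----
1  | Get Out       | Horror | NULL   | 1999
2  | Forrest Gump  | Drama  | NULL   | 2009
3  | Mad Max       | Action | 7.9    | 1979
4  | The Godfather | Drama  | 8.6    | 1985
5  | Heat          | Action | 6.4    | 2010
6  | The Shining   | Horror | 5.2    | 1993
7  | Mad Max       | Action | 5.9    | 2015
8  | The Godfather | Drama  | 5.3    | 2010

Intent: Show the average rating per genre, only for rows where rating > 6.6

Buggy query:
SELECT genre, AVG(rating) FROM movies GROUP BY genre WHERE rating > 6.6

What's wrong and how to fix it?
Bug: WHERE cannot follow GROUP BY

Fix: Place WHERE between FROM and GROUP BY

Corrected query:
SELECT genre, AVG(rating) FROM movies WHERE rating > 6.6 GROUP BY genre

Result:
genre  | AVG(rating)
-------+------------
Action | 7.9        
Drama  | 8.6        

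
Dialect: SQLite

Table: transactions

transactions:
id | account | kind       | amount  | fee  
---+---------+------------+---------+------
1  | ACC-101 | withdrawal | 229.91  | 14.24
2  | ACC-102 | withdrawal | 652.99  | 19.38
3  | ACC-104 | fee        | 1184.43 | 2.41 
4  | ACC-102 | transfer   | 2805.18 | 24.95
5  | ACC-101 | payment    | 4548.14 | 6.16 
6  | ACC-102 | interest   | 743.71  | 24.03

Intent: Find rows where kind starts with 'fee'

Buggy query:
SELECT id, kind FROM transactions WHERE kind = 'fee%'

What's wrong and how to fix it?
Bug: '=' compares the literal string including the % character; pattern matching needs LIKE

Fix: Replace '=' with LIKE so 'fee%' is treated as a pattern

Corrected query:
SELECT id, kind FROM transactions WHERE kind LIKE 'fee%'

Result:
id | kind
---+-----
3  | fee 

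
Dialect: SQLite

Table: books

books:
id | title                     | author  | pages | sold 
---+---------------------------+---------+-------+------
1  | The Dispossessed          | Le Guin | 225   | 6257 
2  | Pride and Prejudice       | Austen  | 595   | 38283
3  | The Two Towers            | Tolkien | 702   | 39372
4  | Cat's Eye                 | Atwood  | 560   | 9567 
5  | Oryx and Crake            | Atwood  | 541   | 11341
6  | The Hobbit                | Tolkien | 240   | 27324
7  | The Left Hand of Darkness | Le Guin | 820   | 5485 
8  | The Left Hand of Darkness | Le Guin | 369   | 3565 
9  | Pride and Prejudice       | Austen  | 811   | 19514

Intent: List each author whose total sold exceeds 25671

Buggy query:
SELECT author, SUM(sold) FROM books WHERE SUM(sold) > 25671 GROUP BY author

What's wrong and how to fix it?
Bug: Aggregate functions cannot appear in a WHERE clause

Fix: Move the aggregate condition to a HAVING clause

Corrected query:
SELECT author, SUM(sold) FROM books GROUP BY author HAVING SUM(sold) > 25671

Result:
author  | SUM(sold)
--------+----------
Austen  | 57797    
Tolkien | 66696    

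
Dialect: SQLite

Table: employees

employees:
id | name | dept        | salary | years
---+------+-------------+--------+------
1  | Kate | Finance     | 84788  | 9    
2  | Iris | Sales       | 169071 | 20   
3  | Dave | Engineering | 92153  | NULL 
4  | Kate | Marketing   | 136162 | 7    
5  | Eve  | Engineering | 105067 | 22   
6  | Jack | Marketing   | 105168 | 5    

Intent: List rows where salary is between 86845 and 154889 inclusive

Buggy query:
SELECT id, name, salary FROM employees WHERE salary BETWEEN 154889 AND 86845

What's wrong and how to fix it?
Bug: BETWEEN expects the lower bound first; with 154889 AND 86845 the range is empty

Fix: Write BETWEEN 86845 AND 154889

Corrected query:
SELECT id, name, salary FROM employees WHERE salary BETWEEN 86845 AND 154889

Result:
id | name | salary
---+------+-------
3  | Dave | 92153 
4  | Kate | 136162
5  | Eve  | 105067
6  | Jack | 105168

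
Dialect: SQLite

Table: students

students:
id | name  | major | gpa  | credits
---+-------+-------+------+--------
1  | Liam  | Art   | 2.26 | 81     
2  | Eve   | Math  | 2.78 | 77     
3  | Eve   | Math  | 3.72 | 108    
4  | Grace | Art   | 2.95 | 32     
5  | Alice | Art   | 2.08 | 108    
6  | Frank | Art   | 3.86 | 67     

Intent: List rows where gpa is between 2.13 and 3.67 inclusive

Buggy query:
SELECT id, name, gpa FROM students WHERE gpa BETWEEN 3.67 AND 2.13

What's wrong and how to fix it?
Bug: The bounds are reversed; BETWEEN a AND b requires a <= b to match anything

Fix: Swap the bounds so the smaller value comes first

Corrected query:
SELECT id, name, gpa FROM students WHERE gpa BETWEEN 2.13 AND 3.67

Result:
id | name  | gpa 
---+-------+-----
1  | Liam  | 2.26
2  | Eve   | 2.78
4  | Grace | 2.95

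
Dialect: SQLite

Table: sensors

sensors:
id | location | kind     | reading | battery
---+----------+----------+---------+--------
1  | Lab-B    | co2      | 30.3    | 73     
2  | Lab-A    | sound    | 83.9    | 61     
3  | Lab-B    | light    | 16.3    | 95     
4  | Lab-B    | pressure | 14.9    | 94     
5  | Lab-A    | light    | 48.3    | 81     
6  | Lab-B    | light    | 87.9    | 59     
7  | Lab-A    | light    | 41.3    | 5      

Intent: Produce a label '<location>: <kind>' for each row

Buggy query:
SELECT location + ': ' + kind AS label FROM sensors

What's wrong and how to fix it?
Bug: '+' is numeric addition; on text columns SQLite converts them to 0 instead of concatenating

Fix: Use the || operator for string concatenation

Corrected query:
SELECT location || ': ' || kind AS label FROM sensors

Result:
label          
---------------
Lab-B: co2     
Lab-A: sound   
Lab-B: light   
Lab-B: pressure
Lab-A: light   
Lab-B: light   
Lab-A: light   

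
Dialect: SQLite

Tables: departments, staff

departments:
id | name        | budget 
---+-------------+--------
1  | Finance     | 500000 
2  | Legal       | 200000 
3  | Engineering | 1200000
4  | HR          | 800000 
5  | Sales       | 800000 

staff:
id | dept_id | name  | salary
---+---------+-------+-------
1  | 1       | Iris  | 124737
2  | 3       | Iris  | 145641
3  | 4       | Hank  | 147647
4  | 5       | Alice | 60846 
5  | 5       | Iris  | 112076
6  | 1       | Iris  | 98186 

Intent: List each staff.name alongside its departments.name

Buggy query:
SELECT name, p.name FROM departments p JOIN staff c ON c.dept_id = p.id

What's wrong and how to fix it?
Bug: Both tables have a 'name' column; the unqualified reference is ambiguous

Fix: Prefix ambiguous columns with the table alias

Corrected query:
SELECT c.name, p.name FROM departments p JOIN staff c ON c.dept_id = p.id

Result:
name  | name       
------+------------
Iris  | Finance    
Iris  | Engineering
Hank  | HR         
Alice | Sales      
Iris  | Sales      
Iris  | Finance    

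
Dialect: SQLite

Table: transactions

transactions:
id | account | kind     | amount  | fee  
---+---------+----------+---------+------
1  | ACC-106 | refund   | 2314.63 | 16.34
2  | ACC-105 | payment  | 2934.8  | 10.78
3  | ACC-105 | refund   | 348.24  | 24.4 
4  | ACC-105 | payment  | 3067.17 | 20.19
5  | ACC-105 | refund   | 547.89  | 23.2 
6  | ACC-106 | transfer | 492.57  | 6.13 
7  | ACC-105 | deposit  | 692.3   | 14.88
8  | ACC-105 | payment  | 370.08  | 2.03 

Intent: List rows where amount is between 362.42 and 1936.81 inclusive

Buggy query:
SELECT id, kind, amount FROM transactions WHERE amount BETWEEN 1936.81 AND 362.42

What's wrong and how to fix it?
Bug: BETWEEN expects the lower bound first; with 1936.81 AND 362.42 the range is empty

Fix: Write BETWEEN 362.42 AND 1936.81

Corrected query:
SELECT id, kind, amount FROM transactions WHERE amount BETWEEN 362.42 AND 1936.81

Result:
id | kind     | amount
---+----------+-------
5  | refund   | 547.89
6  | transfer | 492.57
7  | deposit  | 692.3 
8  | payment  | 370.08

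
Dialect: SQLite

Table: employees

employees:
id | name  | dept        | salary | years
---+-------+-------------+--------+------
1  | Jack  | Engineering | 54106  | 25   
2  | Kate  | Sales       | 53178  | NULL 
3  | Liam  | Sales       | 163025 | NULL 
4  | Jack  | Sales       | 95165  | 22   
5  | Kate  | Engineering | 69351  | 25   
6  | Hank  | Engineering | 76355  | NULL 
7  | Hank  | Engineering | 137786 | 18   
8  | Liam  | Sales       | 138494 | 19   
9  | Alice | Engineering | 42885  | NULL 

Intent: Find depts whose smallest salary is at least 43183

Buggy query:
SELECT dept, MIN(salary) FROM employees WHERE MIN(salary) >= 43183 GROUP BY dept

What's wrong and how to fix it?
Bug: MIN() in WHERE is a misuse of aggregate

Fix: Use HAVING for the per-group MIN condition

Corrected query:
SELECT dept, MIN(salary) FROM employees GROUP BY dept HAVING MIN(salary) >= 43183

Result:
dept  | MIN(salary)
------+------------
Sales | 53178      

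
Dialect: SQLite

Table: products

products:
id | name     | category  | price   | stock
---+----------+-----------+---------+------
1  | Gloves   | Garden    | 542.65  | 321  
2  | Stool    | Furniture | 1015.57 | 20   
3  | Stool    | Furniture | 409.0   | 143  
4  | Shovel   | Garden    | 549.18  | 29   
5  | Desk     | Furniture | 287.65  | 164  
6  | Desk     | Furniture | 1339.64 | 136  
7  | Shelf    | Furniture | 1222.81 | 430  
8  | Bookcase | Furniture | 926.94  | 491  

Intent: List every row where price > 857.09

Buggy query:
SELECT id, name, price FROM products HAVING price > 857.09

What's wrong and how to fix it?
Bug: HAVING filters the output of aggregation, but this query has no GROUP BY and no aggregate functions, so SQLite rejects it (HAVING clause on a non-aggregate query); the condition here is per row

Fix: Use WHERE for row-level filtering

Corrected query:
SELECT id, name, price FROM products WHERE price > 857.09

Result:
id | name     | price  
---+----------+--------
2  | Stool    | 1015.57
6  | Desk     | 1339.64
7  | Shelf    | 1222.81
8  | Bookcase | 926.94 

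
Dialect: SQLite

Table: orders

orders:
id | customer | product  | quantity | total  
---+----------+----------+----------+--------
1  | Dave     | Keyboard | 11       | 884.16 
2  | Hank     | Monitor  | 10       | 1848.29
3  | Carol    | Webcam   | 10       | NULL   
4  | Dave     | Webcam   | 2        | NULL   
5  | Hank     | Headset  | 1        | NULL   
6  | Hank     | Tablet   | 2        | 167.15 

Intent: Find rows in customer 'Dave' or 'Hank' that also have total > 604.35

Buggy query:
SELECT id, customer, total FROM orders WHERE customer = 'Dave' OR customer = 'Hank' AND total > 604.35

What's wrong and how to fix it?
Bug: AND binds tighter than OR, so this parses as customer = 'Dave' OR (customer = 'Hank' AND total > 604.35)

Fix: Add parentheses around the OR so the AND applies to both alternatives

Corrected query:
SELECT id, customer, total FROM orders WHERE (customer = 'Dave' OR customer = 'Hank') AND total > 604.35

Result:
id | customer | total  
---+----------+--------
1  | Dave     | 884.16 
2  | Hank     | 1848.29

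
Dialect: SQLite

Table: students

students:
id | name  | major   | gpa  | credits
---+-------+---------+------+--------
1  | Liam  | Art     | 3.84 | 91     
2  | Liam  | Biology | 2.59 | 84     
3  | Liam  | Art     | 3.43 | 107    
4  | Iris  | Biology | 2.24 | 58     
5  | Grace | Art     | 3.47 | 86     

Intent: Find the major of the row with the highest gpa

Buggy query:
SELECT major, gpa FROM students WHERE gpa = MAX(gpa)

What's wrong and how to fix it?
Bug: WHERE is evaluated per row; an aggregate over the whole table isn't defined there

Fix: Use a subquery: WHERE gpa = (SELECT MAX(gpa) FROM students)

Corrected query:
SELECT major, gpa FROM students WHERE gpa = (SELECT MAX(gpa) FROM students)

Result:
major | gpa 
------+-----
Art   | 3.84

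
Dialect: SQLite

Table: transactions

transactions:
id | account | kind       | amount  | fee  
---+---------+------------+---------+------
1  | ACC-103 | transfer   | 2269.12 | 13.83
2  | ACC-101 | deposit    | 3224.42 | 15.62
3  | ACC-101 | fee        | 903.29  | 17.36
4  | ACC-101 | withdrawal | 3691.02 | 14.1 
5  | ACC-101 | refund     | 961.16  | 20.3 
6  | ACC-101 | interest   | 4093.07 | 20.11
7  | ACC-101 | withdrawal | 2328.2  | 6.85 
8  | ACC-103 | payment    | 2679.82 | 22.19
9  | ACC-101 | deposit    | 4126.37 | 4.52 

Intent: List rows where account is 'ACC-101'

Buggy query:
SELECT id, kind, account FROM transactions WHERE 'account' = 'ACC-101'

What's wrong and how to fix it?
Bug: Single quotes denote string literals in SQL; the column name is being compared as a constant string

Fix: Remove the quotes around the column name (or use double quotes for an identifier)

Corrected query:
SELECT id, kind, account FROM transactions WHERE account = 'ACC-101'

Result:
id | kind       | account
---+------------+--------
2  | deposit    | ACC-101
3  | fee        | ACC-101
4  | withdrawal | ACC-101
5  | refund     | ACC-101
6  | interest   | ACC-101
7  | withdrawal | ACC-101
9  | deposit    | ACC-101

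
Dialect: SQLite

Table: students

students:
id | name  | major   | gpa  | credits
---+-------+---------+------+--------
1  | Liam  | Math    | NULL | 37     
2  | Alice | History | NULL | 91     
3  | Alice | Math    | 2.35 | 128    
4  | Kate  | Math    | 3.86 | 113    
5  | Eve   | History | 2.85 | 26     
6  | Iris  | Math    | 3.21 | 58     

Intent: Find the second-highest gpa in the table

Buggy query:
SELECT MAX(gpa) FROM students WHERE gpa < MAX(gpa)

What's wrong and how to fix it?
Bug: MAX(gpa) on the right of the comparison is an aggregate-in-WHERE error

Fix: Put the inner MAX in a scalar subquery

Corrected query:
SELECT MAX(gpa) FROM students WHERE gpa < (SELECT MAX(gpa) FROM students)

Result:
MAX(gpa)
--------
3.21    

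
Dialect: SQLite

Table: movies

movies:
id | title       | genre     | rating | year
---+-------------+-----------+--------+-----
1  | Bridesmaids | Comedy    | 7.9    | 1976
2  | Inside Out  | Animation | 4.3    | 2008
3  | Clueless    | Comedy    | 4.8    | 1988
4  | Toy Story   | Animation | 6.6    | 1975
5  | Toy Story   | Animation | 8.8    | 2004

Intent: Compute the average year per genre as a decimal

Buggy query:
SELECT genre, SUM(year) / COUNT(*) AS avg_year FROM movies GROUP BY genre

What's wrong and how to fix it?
Bug: SUM(year) and COUNT(*) are both integers; the division truncates the fractional part

Fix: Cast one side to REAL so the division keeps the fractional part

Corrected query:
SELECT genre, SUM(year) * 1.0 / COUNT(*) AS avg_year FROM movies GROUP BY genre

Result:
genre     | avg_year   
----------+------------
Animation | 1995.666667
Comedy    | 1982       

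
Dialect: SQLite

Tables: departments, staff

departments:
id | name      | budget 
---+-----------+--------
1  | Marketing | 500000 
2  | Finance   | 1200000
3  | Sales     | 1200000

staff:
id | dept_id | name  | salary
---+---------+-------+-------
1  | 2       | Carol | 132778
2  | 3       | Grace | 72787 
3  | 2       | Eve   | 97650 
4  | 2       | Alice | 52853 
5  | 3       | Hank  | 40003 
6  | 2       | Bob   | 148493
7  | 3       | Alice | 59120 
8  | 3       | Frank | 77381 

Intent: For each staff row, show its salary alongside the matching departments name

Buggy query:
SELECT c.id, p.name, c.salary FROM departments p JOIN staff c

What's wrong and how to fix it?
Bug: Missing join condition: each staff row is matched to all departments rows instead of just its own

Fix: Specify the join condition linking the foreign key to the parent id

Corrected query:
SELECT c.id, p.name, c.salary FROM departments p JOIN staff c ON c.dept_id = p.id

Result:
id | name    | salary
---+---------+-------
1  | Finance | 132778
2  | Sales   | 72787 
3  | Finance | 97650 
4  | Finance | 52853 
5  | Sales   | 40003 
6  | Finance | 148493
7  | Sales   | 59120 
8  | Sales   | 77381 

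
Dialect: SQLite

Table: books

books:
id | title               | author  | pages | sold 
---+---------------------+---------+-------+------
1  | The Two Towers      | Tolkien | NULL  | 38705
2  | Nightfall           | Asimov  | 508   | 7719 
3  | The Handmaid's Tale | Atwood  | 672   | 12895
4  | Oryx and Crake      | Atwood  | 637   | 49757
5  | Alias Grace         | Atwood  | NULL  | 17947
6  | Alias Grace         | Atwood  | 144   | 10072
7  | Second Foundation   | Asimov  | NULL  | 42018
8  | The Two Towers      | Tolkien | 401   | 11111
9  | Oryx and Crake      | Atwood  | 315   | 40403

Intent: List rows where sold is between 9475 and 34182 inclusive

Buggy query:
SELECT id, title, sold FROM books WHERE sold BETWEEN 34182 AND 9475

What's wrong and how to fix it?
Bug: BETWEEN expects the lower bound first; with 34182 AND 9475 the range is empty

Fix: Swap the bounds so the smaller value comes first

Corrected query:
SELECT id, title, sold FROM books WHERE sold BETWEEN 9475 AND 34182

Result:
id | title               | sold 
---+---------------------+------
3  | The Handmaid's Tale | 12895
5  | Alias Grace         | 17947
6  | Alias Grace         | 10072
8  | The Two Towers      | 11111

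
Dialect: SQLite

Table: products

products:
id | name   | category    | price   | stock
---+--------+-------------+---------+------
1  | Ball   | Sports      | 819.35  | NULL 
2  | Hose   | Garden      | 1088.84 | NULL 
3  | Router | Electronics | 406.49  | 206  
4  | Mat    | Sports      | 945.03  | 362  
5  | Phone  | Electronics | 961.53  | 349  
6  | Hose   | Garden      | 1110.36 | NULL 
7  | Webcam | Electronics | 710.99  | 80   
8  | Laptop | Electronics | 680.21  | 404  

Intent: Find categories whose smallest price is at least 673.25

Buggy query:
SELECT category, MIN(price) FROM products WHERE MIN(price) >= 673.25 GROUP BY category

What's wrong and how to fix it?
Bug: MIN() in WHERE is a misuse of aggregate

Fix: Use HAVING for the per-group MIN condition

Corrected query:
SELECT category, MIN(price) FROM products GROUP BY category HAVING MIN(price) >= 673.25

Result:
category | MIN(price)
---------+-----------
Garden   | 1088.84   
Sports   | 819.35    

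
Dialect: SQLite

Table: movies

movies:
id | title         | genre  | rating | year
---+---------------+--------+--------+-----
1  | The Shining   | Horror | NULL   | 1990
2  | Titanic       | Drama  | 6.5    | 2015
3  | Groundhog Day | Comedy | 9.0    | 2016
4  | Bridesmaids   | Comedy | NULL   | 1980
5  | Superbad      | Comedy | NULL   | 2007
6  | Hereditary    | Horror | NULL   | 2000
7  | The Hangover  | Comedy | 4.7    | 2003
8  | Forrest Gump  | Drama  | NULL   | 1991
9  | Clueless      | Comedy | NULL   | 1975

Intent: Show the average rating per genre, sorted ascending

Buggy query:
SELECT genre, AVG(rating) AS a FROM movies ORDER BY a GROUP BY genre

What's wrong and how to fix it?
Bug: GROUP BY must precede ORDER BY

Fix: Move ORDER BY to the end, after GROUP BY

Corrected query:
SELECT genre, AVG(rating) AS a FROM movies GROUP BY genre ORDER BY a

Result:
genre  | a   
-------+-----
Horror | NULL
Drama  | 6.5 
Comedy | 6.85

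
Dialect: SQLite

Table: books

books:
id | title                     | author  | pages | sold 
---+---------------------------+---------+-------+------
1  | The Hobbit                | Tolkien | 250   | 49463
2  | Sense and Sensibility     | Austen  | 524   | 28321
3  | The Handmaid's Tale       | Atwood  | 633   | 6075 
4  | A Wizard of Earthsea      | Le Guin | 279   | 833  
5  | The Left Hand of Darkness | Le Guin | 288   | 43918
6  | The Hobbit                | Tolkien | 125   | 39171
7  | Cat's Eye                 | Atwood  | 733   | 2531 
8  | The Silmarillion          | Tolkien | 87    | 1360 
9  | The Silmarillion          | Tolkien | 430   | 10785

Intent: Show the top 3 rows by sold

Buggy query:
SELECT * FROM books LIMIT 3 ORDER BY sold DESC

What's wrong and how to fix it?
Bug: ORDER BY cannot follow LIMIT; LIMIT is the final clause

Fix: Sort with ORDER BY, then apply LIMIT

Corrected query:
SELECT * FROM books ORDER BY sold DESC LIMIT 3

Result:
id | title                     | author  | pages | sold 
---+---------------------------+---------+-------+------
1  | The Hobbit                | Tolkien | 250   | 49463
5  | The Left Hand of Darkness | Le Guin | 288   | 43918
6  | The Hobbit                | Tolkien | 125   | 39171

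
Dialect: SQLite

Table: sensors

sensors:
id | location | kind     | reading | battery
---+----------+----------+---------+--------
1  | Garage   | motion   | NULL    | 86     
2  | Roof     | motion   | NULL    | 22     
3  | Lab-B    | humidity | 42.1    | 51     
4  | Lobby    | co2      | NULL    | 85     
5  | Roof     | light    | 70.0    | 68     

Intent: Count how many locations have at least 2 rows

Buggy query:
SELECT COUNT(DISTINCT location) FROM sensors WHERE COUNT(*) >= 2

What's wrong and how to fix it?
Bug: COUNT(*) cannot appear in WHERE; the per-group count doesn't exist yet

Fix: Use a subquery that GROUPs and filters with HAVING, then count its rows

Corrected query:
SELECT COUNT(*) FROM (SELECT location FROM sensors GROUP BY location HAVING COUNT(*) >= 2)

Result:
COUNT(*)
--------
1       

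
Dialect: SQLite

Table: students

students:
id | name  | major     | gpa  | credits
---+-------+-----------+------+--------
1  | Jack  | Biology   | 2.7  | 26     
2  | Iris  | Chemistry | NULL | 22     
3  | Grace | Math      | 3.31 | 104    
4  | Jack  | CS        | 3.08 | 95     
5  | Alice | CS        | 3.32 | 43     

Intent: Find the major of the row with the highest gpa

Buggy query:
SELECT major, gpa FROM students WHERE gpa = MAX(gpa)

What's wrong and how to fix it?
Bug: MAX(gpa) is an aggregate and cannot be used directly in WHERE

Fix: Use a subquery: WHERE gpa = (SELECT MAX(gpa) FROM students)

Corrected query:
SELECT major, gpa FROM students WHERE gpa = (SELECT MAX(gpa) FROM students)

Result:
major | gpa 
------+-----
CS    | 3.32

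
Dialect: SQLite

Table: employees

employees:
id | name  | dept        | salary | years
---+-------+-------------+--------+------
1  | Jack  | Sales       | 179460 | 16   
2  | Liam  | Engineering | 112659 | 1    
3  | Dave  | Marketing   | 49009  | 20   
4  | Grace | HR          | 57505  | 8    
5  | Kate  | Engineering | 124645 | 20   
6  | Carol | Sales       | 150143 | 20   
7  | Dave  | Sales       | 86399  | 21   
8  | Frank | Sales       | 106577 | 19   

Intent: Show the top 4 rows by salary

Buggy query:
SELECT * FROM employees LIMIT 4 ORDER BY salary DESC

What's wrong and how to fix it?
Bug: LIMIT must come after ORDER BY

Fix: Swap the clauses: ORDER BY first, then LIMIT

Corrected query:
SELECT * FROM employees ORDER BY salary DESC LIMIT 4

Result:
id | name  | dept        | salary | years
---+-------+-------------+--------+------
1  | Jack  | Sales       | 179460 | 16   
6  | Carol | Sales       | 150143 | 20   
5  | Kate  | Engineering | 124645 | 20   
2  | Liam  | Engineering | 112659 | 1    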